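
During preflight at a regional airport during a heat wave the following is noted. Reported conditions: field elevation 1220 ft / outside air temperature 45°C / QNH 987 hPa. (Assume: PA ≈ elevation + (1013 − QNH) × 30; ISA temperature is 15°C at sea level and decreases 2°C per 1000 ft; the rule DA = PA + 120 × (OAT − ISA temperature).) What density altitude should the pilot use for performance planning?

6080 ft

Pressure altitude = 1220 + (1013 − 987) × 30 = 1220 + (+780) = 2000 ft.
ISA temperature at 2000 ft = 15 − 2 × (2000/1000) = 11°C.
ISA deviation = 45 − 11 = +34°C.
Density altitude = 2000 + 120 × (34) = 6080 ft.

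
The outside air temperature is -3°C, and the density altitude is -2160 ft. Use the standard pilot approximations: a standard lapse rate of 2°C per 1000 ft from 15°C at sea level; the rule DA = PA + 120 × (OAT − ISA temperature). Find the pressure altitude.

DA = PA + 120 × (OAT − (15 − 2·PA/1000)) = PA + 120·OAT − 1800 + 0.24·PA = 1.24·PA + 120·OAT − 1800.
So 1.24·PA = -2160 − 120 × (-3) + 1800 = 0.
PA = 0 / 1.24 = 0 ft.

0 ft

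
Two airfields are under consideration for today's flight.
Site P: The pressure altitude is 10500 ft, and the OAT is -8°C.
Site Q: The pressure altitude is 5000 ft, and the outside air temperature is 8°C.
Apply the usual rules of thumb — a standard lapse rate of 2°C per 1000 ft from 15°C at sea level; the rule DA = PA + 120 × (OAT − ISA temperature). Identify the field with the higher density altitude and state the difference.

Site P by 4900 ft

Site P: ISA temp = -6°C, deviation -2°C, DA = 10500 + 120 × (-2) = 10260 ft.
Site Q: ISA temp = 5°C, deviation +3°C, DA = 5000 + 120 × 3 = 5360 ft.
Site P is higher by 10260 − 5360 = 4900 ft.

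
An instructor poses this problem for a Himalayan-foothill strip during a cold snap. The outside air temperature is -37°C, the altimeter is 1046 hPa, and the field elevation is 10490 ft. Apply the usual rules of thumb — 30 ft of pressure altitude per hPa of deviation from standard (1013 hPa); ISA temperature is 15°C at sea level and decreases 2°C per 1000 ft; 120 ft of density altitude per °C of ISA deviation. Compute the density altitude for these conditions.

5540 ft

Pressure altitude = 10490 + (1013 − 1046) × 30 = 10490 + (-990) = 9500 ft.
ISA temperature at 9500 ft = 15 − 2 × (9500/1000) = -4°C.
ISA deviation = -37 − (-4) = -33°C.
Density altitude = 9500 + 120 × (-33) = 5540 ft.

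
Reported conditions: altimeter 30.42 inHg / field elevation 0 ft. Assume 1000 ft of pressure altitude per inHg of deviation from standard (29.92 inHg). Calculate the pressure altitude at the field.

-500 ft

Pressure correction = (29.92 − 30.42) × 1000 = -500 ft.
Pressure altitude = 0 + (-500) = -500 ft.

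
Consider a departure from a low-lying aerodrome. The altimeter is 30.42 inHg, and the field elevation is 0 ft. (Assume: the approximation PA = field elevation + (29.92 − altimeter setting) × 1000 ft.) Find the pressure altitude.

-500 ft

Pressure correction = (29.92 − 30.42) × 1000 = -500 ft.
Pressure altitude = 0 + (-500) = -500 ft.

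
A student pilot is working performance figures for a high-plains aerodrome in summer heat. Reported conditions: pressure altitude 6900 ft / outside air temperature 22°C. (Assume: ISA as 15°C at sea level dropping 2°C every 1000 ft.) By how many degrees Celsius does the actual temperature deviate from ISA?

ISA temperature at 6900 ft = 15 − 2 × (6900/1000) = 1.2°C.
Deviation = OAT − ISA = 22 − 1.2 = +20.8°C.

ISA+20.8°C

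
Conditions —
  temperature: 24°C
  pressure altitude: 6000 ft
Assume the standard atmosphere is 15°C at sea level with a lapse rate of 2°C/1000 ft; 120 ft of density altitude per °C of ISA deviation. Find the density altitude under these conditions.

8520 ft

ISA temperature at 6000 ft = 15 − 2 × (6000/1000) = 3°C.
ISA deviation = 24 − 3 = +21°C.
Density altitude = 6000 + 120 × (21) = 6000 + (+2520) = 8520 ft.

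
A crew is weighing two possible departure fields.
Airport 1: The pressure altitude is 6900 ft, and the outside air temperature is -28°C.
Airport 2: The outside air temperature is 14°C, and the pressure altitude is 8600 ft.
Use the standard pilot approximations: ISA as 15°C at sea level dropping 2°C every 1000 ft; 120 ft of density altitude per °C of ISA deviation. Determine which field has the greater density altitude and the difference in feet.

Airport 1: ISA temp = 1.2°C, deviation -29.2°C, DA = 6900 + 120 × (-29.2) = 3396 ft.
Airport 2: ISA temp = -2.2°C, deviation +16.2°C, DA = 8600 + 120 × 16.2 = 10544 ft.
Airport 2 is higher by 10544 − 3396 = 7148 ft.

Airport 2 by 7148 ft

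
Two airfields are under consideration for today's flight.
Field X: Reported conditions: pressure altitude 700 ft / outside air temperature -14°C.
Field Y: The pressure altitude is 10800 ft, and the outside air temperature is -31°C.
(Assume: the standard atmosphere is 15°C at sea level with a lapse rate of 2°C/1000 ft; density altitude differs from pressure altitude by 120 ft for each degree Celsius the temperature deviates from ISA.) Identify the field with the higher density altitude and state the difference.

Field X: ISA temp = 13.6°C, deviation -27.6°C, DA = 700 + 120 × (-27.6) = -2612 ft.
Field Y: ISA temp = -6.6°C, deviation -24.4°C, DA = 10800 + 120 × (-24.4) = 7872 ft.
Field Y is higher by 7872 − (-2612) = 10484 ft.

Field Y by 10484 ft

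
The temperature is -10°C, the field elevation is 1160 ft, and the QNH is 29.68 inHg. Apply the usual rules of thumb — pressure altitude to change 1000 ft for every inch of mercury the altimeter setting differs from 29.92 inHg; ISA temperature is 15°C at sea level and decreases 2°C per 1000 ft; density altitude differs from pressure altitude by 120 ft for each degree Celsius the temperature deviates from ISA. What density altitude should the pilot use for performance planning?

-1264 ft

Pressure altitude = 1160 + (29.92 − 29.68) × 1000 = 1160 + (+240) = 1400 ft.
ISA temperature at 1400 ft = 15 − 2 × (1400/1000) = 12.2°C.
ISA deviation = -10 − 12.2 = -22.2°C.
Density altitude = 1400 + 120 × (-22.2) = -1264 ft.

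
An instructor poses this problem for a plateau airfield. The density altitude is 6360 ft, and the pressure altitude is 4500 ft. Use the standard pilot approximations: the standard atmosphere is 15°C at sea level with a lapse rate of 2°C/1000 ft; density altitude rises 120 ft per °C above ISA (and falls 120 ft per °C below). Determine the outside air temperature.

21.5°C

Density altitude − pressure altitude = 6360 − 4500 = +1860 ft.
At 120 ft/°C that is an ISA deviation of 1860/120 = +15.5°C.
ISA temperature at 4500 ft = 15 − 2 × (4500/1000) = 6°C.
OAT = ISA + deviation = 6 + (+15.5) = 21.5°C.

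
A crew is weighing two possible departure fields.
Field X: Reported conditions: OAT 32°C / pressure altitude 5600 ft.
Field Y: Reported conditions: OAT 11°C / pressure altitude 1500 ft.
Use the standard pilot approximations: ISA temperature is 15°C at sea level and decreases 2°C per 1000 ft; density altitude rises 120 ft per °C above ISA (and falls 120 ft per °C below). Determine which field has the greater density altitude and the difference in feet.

Field X by 7604 ft

Field X: ISA temp = 3.8°C, deviation +28.2°C, DA = 5600 + 120 × 28.2 = 8984 ft.
Field Y: ISA temp = 12°C, deviation -1°C, DA = 1500 + 120 × (-1) = 1380 ft.
Field X is higher by 8984 − 1380 = 7604 ft.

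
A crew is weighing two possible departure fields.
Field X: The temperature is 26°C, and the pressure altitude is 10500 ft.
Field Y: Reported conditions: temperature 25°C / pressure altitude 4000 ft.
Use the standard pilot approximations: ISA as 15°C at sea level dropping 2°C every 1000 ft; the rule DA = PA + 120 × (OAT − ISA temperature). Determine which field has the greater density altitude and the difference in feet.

Field X by 8180 ft

Field X: ISA temp = -6°C, deviation +32°C, DA = 10500 + 120 × 32 = 14340 ft.
Field Y: ISA temp = 7°C, deviation +18°C, DA = 4000 + 120 × 18 = 6160 ft.
Field X is higher by 14340 − 6160 = 8180 ft.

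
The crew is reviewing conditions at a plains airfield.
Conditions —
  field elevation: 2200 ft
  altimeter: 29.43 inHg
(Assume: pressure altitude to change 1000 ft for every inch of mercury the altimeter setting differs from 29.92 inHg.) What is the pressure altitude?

Pressure correction = (29.92 − 29.43) × 1000 = +490 ft.
Pressure altitude = 2200 + (+490) = 2690 ft.

2690 ft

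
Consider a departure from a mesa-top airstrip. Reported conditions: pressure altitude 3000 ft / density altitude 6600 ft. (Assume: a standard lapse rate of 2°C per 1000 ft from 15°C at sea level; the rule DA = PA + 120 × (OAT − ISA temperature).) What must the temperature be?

39°C

Density altitude − pressure altitude = 6600 − 3000 = +3600 ft.
At 120 ft/°C that is an ISA deviation of 3600/120 = +30°C.
ISA temperature at 3000 ft = 15 − 2 × (3000/1000) = 9°C.
OAT = ISA + deviation = 9 + (+30) = 39°C.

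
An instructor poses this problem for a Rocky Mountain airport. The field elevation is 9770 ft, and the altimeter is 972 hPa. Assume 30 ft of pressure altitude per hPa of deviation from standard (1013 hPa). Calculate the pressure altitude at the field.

Pressure correction = (1013 − 972) × 30 = +1230 ft.
Pressure altitude = 9770 + (+1230) = 11000 ft.

11000 ft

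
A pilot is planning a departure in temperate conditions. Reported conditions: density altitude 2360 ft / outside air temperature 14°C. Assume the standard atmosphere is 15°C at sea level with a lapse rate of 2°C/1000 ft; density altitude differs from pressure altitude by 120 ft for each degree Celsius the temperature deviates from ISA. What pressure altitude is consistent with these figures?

DA = PA + 120 × (OAT − (15 − 2·PA/1000)) = PA + 120·OAT − 1800 + 0.24·PA = 1.24·PA + 120·OAT − 1800.
So 1.24·PA = 2360 − 120 × 14 + 1800 = 2480.
PA = 2480 / 1.24 = 2000 ft.

2000 ft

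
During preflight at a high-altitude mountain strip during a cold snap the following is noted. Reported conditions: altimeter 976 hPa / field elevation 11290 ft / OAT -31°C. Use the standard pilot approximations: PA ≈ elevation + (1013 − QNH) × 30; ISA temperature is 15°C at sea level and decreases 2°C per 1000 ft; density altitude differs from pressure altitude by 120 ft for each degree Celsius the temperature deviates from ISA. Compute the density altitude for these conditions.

Pressure altitude = 11290 + (1013 − 976) × 30 = 11290 + (+1110) = 12400 ft.
ISA temperature at 12400 ft = 15 − 2 × (12400/1000) = -9.8°C.
ISA deviation = -31 − (-9.8) = -21.2°C.
Density altitude = 12400 + 120 × (-21.2) = 9856 ft.

9856 ft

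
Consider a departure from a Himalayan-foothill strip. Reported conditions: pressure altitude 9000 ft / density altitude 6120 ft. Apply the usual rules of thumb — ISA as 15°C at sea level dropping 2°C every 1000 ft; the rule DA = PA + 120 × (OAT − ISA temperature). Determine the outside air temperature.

Density altitude − pressure altitude = 6120 − 9000 = -2880 ft.
At 120 ft/°C that is an ISA deviation of -2880/120 = -24°C.
ISA temperature at 9000 ft = 15 − 2 × (9000/1000) = -3°C.
OAT = ISA + deviation = -3 + (-24) = -27°C.

-27°C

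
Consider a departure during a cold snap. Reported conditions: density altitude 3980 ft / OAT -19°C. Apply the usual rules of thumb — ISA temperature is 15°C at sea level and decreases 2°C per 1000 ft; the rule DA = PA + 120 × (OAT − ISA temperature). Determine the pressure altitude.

DA = PA + 120 × (OAT − (15 − 2·PA/1000)) = PA + 120·OAT − 1800 + 0.24·PA = 1.24·PA + 120·OAT − 1800.
So 1.24·PA = 3980 − 120 × (-19) + 1800 = 8060.
PA = 8060 / 1.24 = 6500 ft.

6500 ft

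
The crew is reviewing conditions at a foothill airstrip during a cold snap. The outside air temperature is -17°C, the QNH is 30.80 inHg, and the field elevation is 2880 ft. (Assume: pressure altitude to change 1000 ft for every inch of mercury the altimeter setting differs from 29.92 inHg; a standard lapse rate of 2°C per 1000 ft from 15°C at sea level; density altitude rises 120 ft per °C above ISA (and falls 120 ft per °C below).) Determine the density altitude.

Pressure altitude = 2880 + (29.92 − 30.80) × 1000 = 2880 + (-880) = 2000 ft.
ISA temperature at 2000 ft = 15 − 2 × (2000/1000) = 11°C.
ISA deviation = -17 − 11 = -28°C.
Density altitude = 2000 + 120 × (-28) = -1360 ft.

-1360 ft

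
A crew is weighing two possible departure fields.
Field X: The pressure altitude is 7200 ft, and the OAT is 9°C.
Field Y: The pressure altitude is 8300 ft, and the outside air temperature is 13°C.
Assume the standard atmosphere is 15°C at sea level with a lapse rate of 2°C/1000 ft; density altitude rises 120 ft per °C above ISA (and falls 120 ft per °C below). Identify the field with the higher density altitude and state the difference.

Field X: ISA temp = 0.6°C, deviation +8.4°C, DA = 7200 + 120 × 8.4 = 8208 ft.
Field Y: ISA temp = -1.6°C, deviation +14.6°C, DA = 8300 + 120 × 14.6 = 10052 ft.
Field Y is higher by 10052 − 8208 = 1844 ft.

Field Y by 1844 ft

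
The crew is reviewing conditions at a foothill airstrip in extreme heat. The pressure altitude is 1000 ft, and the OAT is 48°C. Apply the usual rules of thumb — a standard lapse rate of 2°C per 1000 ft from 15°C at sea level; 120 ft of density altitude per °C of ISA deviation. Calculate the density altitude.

5200 ft

ISA temperature at 1000 ft = 15 − 2 × (1000/1000) = 13°C.
ISA deviation = 48 − 13 = +35°C.
Density altitude = 1000 + 120 × (35) = 1000 + (+4200) = 5200 ft.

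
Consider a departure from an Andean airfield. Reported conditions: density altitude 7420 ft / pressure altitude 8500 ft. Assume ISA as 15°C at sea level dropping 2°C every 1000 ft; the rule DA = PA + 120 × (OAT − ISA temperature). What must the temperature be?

Density altitude − pressure altitude = 7420 − 8500 = -1080 ft.
At 120 ft/°C that is an ISA deviation of -1080/120 = -9°C.
ISA temperature at 8500 ft = 15 − 2 × (8500/1000) = -2°C.
OAT = ISA + deviation = -2 + (-9) = -11°C.

-11°C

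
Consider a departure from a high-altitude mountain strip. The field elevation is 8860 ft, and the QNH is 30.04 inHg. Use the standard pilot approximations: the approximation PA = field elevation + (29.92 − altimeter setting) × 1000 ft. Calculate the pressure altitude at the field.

Pressure correction = (29.92 − 30.04) × 1000 = -120 ft.
Pressure altitude = 8860 + (-120) = 8740 ft.

8740 ft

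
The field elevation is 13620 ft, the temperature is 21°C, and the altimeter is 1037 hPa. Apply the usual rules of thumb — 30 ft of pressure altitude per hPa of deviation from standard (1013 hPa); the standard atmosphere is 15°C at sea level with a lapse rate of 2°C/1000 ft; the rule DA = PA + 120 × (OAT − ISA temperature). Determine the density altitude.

16716 ft

Pressure altitude = 13620 + (1013 − 1037) × 30 = 13620 + (-720) = 12900 ft.
ISA temperature at 12900 ft = 15 − 2 × (12900/1000) = -10.8°C.
ISA deviation = 21 − (-10.8) = +31.8°C.
Density altitude = 12900 + 120 × (31.8) = 16716 ft.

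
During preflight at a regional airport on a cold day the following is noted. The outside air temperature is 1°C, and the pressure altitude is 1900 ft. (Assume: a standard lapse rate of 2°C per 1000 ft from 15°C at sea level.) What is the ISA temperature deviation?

ISA-10.2°C

ISA temperature at 1900 ft = 15 − 2 × (1900/1000) = 11.2°C.
Deviation = OAT − ISA = 1 − 11.2 = -10.2°C.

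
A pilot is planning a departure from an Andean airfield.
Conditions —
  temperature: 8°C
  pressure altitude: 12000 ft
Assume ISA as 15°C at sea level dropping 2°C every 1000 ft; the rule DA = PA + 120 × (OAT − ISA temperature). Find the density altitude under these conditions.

14040 ft

ISA temperature at 12000 ft = 15 − 2 × (12000/1000) = -9°C.
ISA deviation = 8 − (-9) = +17°C.
Density altitude = 12000 + 120 × (17) = 12000 + (+2040) = 14040 ft.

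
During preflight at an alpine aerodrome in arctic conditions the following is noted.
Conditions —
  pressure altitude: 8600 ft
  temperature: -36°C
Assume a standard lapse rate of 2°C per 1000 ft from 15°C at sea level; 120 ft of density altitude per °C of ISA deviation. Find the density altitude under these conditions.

ISA temperature at 8600 ft = 15 − 2 × (8600/1000) = -2.2°C.
ISA deviation = -36 − (-2.2) = -33.8°C.
Density altitude = 8600 + 120 × (-33.8) = 8600 + (-4056) = 4544 ft.

4544 ft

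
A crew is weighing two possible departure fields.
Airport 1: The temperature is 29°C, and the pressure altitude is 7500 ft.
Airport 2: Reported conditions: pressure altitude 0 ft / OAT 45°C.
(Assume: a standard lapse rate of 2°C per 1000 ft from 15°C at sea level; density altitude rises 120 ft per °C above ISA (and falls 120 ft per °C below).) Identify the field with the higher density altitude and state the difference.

Airport 1: ISA temp = 0°C, deviation +29°C, DA = 7500 + 120 × 29 = 10980 ft.
Airport 2: ISA temp = 15°C, deviation +30°C, DA = 0 + 120 × 30 = 3600 ft.
Airport 1 is higher by 10980 − 3600 = 7380 ft.

Airport 1 by 7380 ft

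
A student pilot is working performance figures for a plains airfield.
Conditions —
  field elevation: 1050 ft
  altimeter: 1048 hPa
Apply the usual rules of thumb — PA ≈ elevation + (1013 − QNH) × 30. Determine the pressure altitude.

0 ft

Pressure correction = (1013 − 1048) × 30 = -1050 ft.
Pressure altitude = 1050 + (-1050) = 0 ft.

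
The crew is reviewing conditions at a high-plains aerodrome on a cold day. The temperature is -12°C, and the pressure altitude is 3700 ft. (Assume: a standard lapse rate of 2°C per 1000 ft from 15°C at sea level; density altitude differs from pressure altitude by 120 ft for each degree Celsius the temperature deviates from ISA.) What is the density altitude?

ISA temperature at 3700 ft = 15 − 2 × (3700/1000) = 7.6°C.
ISA deviation = -12 − 7.6 = -19.6°C.
Density altitude = 3700 + 120 × (-19.6) = 3700 + (-2352) = 1348 ft.

1348 ft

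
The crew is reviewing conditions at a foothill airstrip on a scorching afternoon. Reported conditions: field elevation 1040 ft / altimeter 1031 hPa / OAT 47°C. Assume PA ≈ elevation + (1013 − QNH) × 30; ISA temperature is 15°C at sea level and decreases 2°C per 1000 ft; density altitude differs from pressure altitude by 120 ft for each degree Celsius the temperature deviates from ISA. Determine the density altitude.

Pressure altitude = 1040 + (1013 − 1031) × 30 = 1040 + (-540) = 500 ft.
ISA temperature at 500 ft = 15 − 2 × (500/1000) = 14°C.
ISA deviation = 47 − 14 = +33°C.
Density altitude = 500 + 120 × (33) = 4460 ft.

4460 ft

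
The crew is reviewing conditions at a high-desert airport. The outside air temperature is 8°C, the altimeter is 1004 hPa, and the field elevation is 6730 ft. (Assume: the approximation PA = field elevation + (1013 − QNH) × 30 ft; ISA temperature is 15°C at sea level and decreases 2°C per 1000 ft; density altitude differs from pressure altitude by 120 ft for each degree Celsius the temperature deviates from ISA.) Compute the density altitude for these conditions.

7840 ft

Pressure altitude = 6730 + (1013 − 1004) × 30 = 6730 + (+270) = 7000 ft.
ISA temperature at 7000 ft = 15 − 2 × (7000/1000) = 1°C.
ISA deviation = 8 − 1 = +7°C.
Density altitude = 7000 + 120 × (7) = 7840 ft.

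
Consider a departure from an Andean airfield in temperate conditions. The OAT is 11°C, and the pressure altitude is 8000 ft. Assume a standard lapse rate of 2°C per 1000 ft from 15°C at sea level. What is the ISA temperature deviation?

ISA+12°C

ISA temperature at 8000 ft = 15 − 2 × (8000/1000) = -1°C.
Deviation = OAT − ISA = 11 − (-1) = +12°C.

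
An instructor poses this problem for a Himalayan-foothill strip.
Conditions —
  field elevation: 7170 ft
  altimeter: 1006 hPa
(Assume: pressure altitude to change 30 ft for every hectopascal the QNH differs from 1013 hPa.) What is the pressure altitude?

7380 ft

Pressure correction = (1013 − 1006) × 30 = +210 ft.
Pressure altitude = 7170 + (+210) = 7380 ft.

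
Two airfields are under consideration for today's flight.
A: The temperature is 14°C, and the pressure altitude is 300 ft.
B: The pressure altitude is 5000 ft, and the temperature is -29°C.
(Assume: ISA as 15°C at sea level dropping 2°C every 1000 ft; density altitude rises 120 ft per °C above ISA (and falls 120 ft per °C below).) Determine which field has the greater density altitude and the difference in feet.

B by 668 ft

A: ISA temp = 14.4°C, deviation -0.4°C, DA = 300 + 120 × (-0.4) = 252 ft.
B: ISA temp = 5°C, deviation -34°C, DA = 5000 + 120 × (-34) = 920 ft.
B is higher by 920 − 252 = 668 ft.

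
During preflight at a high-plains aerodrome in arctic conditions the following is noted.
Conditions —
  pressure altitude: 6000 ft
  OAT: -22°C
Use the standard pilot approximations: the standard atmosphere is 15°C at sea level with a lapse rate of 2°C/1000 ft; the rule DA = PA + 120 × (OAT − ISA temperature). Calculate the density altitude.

3000 ft

ISA temperature at 6000 ft = 15 − 2 × (6000/1000) = 3°C.
ISA deviation = -22 − 3 = -25°C.
Density altitude = 6000 + 120 × (-25) = 6000 + (-3000) = 3000 ft.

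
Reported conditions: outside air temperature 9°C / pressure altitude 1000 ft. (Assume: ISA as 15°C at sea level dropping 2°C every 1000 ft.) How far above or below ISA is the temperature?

ISA temperature at 1000 ft = 15 − 2 × (1000/1000) = 13°C.
Deviation = OAT − ISA = 9 − 13 = -4°C.

ISA-4°C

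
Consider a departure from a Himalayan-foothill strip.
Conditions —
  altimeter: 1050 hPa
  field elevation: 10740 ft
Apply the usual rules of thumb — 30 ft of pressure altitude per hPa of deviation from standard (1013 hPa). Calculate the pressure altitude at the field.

9630 ft

Pressure correction = (1013 − 1050) × 30 = -1110 ft.
Pressure altitude = 10740 + (-1110) = 9630 ft.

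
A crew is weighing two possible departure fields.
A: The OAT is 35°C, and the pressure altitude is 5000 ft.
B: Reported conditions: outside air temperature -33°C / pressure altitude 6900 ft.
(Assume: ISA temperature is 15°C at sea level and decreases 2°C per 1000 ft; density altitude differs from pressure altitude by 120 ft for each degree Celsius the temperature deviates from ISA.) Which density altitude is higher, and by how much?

A: ISA temp = 5°C, deviation +30°C, DA = 5000 + 120 × 30 = 8600 ft.
B: ISA temp = 1.2°C, deviation -34.2°C, DA = 6900 + 120 × (-34.2) = 2796 ft.
A is higher by 8600 − 2796 = 5804 ft.

A by 5804 ft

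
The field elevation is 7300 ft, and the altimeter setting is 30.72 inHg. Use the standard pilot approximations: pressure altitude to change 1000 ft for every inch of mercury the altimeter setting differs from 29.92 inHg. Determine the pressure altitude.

Pressure correction = (29.92 − 30.72) × 1000 = -800 ft.
Pressure altitude = 7300 + (-800) = 6500 ft.

6500 ft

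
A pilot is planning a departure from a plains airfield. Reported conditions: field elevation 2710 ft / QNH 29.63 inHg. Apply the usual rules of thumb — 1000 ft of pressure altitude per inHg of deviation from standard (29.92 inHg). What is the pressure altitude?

3000 ft

Pressure correction = (29.92 − 29.63) × 1000 = +290 ft.
Pressure altitude = 2710 + (+290) = 3000 ft.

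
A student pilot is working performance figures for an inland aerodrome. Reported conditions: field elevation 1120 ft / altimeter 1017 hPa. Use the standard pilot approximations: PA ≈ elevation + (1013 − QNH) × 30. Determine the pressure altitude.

Pressure correction = (1013 − 1017) × 30 = -120 ft.
Pressure altitude = 1120 + (-120) = 1000 ft.

1000 ft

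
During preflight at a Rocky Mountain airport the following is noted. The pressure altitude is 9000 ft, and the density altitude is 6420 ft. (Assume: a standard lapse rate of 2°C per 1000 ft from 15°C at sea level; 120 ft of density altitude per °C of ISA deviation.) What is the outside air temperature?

-24.5°C

Density altitude − pressure altitude = 6420 − 9000 = -2580 ft.
At 120 ft/°C that is an ISA deviation of -2580/120 = -21.5°C.
ISA temperature at 9000 ft = 15 − 2 × (9000/1000) = -3°C.
OAT = ISA + deviation = -3 + (-21.5) = -24.5°C.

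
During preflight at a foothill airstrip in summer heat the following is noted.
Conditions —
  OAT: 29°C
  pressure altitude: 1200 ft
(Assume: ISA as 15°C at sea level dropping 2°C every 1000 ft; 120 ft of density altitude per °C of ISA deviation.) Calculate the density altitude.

3168 ft

ISA temperature at 1200 ft = 15 − 2 × (1200/1000) = 12.6°C.
ISA deviation = 29 − 12.6 = +16.4°C.
Density altitude = 1200 + 120 × (16.4) = 1200 + (+1968) = 3168 ft.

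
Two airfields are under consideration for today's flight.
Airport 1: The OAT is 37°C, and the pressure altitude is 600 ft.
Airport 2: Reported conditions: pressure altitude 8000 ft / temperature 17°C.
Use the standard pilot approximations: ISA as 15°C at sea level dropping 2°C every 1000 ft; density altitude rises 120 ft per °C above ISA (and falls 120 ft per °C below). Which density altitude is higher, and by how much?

Airport 2 by 6776 ft

Airport 1: ISA temp = 13.8°C, deviation +23.2°C, DA = 600 + 120 × 23.2 = 3384 ft.
Airport 2: ISA temp = -1°C, deviation +18°C, DA = 8000 + 120 × 18 = 10160 ft.
Airport 2 is higher by 10160 − 3384 = 6776 ft.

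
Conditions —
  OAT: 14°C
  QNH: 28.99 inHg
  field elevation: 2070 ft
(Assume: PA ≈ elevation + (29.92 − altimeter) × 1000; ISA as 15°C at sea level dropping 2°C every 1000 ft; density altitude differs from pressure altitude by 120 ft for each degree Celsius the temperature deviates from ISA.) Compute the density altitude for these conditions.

3600 ft

Pressure altitude = 2070 + (29.92 − 28.99) × 1000 = 2070 + (+930) = 3000 ft.
ISA temperature at 3000 ft = 15 − 2 × (3000/1000) = 9°C.
ISA deviation = 14 − 9 = +5°C.
Density altitude = 3000 + 120 × (5) = 3600 ft.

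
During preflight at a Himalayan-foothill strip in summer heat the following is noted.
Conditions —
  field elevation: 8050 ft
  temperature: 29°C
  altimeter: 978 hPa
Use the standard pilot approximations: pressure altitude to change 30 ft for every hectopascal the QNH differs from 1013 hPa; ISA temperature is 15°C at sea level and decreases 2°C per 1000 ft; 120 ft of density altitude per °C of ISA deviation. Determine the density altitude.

12964 ft

Pressure altitude = 8050 + (1013 − 978) × 30 = 8050 + (+1050) = 9100 ft.
ISA temperature at 9100 ft = 15 − 2 × (9100/1000) = -3.2°C.
ISA deviation = 29 − (-3.2) = +32.2°C.
Density altitude = 9100 + 120 × (32.2) = 12964 ft.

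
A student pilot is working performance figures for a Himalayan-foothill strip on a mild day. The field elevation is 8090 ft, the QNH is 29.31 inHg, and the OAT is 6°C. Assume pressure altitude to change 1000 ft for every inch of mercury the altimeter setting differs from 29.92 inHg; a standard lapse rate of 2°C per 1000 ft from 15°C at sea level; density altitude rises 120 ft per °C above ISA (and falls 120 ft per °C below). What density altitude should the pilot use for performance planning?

9708 ft

Pressure altitude = 8090 + (29.92 − 29.31) × 1000 = 8090 + (+610) = 8700 ft.
ISA temperature at 8700 ft = 15 − 2 × (8700/1000) = -2.4°C.
ISA deviation = 6 − (-2.4) = +8.4°C.
Density altitude = 8700 + 120 × (8.4) = 9708 ft.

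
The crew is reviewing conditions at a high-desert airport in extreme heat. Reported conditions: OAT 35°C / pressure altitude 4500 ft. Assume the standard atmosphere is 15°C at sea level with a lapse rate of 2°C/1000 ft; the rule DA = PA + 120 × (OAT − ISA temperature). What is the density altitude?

ISA temperature at 4500 ft = 15 − 2 × (4500/1000) = 6°C.
ISA deviation = 35 − 6 = +29°C.
Density altitude = 4500 + 120 × (29) = 4500 + (+3480) = 7980 ft.

7980 ft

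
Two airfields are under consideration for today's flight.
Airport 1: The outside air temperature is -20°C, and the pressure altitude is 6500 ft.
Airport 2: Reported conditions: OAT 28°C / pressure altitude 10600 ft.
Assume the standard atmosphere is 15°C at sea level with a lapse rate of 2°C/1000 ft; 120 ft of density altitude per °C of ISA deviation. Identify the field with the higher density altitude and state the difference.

Airport 1: ISA temp = 2°C, deviation -22°C, DA = 6500 + 120 × (-22) = 3860 ft.
Airport 2: ISA temp = -6.2°C, deviation +34.2°C, DA = 10600 + 120 × 34.2 = 14704 ft.
Airport 2 is higher by 14704 − 3860 = 10844 ft.

Airport 2 by 10844 ft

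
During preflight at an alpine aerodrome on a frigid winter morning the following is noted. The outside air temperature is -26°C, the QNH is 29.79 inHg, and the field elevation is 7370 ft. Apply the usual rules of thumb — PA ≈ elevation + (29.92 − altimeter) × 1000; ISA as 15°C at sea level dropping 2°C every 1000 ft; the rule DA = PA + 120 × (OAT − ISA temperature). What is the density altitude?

4380 ft

Pressure altitude = 7370 + (29.92 − 29.79) × 1000 = 7370 + (+130) = 7500 ft.
ISA temperature at 7500 ft = 15 − 2 × (7500/1000) = 0°C.
ISA deviation = -26 − 0 = -26°C.
Density altitude = 7500 + 120 × (-26) = 4380 ft.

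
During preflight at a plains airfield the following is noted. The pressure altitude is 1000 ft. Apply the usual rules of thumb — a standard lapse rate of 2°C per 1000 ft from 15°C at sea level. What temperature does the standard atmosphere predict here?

ISA temperature = 15 − 2 × (1000/1000) = 15 − 2 = 13°C.

13°C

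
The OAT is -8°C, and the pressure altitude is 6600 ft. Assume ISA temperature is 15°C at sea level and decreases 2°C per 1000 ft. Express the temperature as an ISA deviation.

ISA-9.8°C

ISA temperature at 6600 ft = 15 − 2 × (6600/1000) = 1.8°C.
Deviation = OAT − ISA = -8 − 1.8 = -9.8°C.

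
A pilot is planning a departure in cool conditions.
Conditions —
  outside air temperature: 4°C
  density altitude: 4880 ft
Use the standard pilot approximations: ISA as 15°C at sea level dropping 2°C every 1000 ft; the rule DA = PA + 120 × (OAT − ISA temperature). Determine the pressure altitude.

5000 ft

DA = PA + 120 × (OAT − (15 − 2·PA/1000)) = PA + 120·OAT − 1800 + 0.24·PA = 1.24·PA + 120·OAT − 1800.
So 1.24·PA = 4880 − 120 × 4 + 1800 = 6200.
PA = 6200 / 1.24 = 5000 ft.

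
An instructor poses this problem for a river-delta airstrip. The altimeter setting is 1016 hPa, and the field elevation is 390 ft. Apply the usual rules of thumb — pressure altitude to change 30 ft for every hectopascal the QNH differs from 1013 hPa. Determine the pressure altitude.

300 ft

Pressure correction = (1013 − 1016) × 30 = -90 ft.
Pressure altitude = 390 + (-90) = 300 ft.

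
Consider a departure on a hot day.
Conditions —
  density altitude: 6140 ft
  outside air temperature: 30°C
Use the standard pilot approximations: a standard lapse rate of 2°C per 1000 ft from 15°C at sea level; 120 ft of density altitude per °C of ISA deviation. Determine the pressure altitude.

3500 ft

DA = PA + 120 × (OAT − (15 − 2·PA/1000)) = PA + 120·OAT − 1800 + 0.24·PA = 1.24·PA + 120·OAT − 1800.
So 1.24·PA = 6140 − 120 × 30 + 1800 = 4340.
PA = 4340 / 1.24 = 3500 ft.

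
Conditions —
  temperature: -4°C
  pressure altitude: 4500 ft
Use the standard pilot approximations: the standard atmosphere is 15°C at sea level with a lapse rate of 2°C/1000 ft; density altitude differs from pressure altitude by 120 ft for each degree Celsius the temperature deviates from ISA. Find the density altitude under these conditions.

ISA temperature at 4500 ft = 15 − 2 × (4500/1000) = 6°C.
ISA deviation = -4 − 6 = -10°C.
Density altitude = 4500 + 120 × (-10) = 4500 + (-1200) = 3300 ft.

3300 ft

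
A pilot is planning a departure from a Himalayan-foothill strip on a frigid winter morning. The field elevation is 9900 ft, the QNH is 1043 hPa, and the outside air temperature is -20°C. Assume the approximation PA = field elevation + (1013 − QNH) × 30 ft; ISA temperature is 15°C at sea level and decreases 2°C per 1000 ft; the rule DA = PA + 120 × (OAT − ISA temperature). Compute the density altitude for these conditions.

6960 ft

Pressure altitude = 9900 + (1013 − 1043) × 30 = 9900 + (-900) = 9000 ft.
ISA temperature at 9000 ft = 15 − 2 × (9000/1000) = -3°C.
ISA deviation = -20 − (-3) = -17°C.
Density altitude = 9000 + 120 × (-17) = 6960 ft.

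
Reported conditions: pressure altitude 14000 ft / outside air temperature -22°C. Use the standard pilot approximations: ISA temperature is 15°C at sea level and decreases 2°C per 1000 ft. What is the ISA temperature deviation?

ISA-9°C

ISA temperature at 14000 ft = 15 − 2 × (14000/1000) = -13°C.
Deviation = OAT − ISA = -22 − (-13) = -9°C.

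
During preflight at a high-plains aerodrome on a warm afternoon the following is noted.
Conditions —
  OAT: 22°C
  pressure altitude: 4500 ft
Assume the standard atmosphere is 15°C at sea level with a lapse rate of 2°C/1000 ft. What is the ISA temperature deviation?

ISA temperature at 4500 ft = 15 − 2 × (4500/1000) = 6°C.
Deviation = OAT − ISA = 22 − 6 = +16°C.

ISA+16°C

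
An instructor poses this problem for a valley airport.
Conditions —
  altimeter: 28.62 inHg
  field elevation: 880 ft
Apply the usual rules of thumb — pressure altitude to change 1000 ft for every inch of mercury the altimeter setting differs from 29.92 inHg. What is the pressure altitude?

Pressure correction = (29.92 − 28.62) × 1000 = +1300 ft.
Pressure altitude = 880 + (+1300) = 2180 ft.

2180 ft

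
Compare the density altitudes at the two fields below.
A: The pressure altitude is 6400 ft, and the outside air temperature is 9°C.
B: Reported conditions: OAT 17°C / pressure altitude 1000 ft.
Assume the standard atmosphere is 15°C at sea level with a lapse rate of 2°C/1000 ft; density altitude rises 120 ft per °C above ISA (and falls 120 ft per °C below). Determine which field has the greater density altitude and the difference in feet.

A by 5736 ft

A: ISA temp = 2.2°C, deviation +6.8°C, DA = 6400 + 120 × 6.8 = 7216 ft.
B: ISA temp = 13°C, deviation +4°C, DA = 1000 + 120 × 4 = 1480 ft.
A is higher by 7216 − 1480 = 5736 ft.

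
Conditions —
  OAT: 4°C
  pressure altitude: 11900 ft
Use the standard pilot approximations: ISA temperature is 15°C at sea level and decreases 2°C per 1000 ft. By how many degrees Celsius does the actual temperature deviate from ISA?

ISA+12.8°C

ISA temperature at 11900 ft = 15 − 2 × (11900/1000) = -8.8°C.
Deviation = OAT − ISA = 4 − (-8.8) = +12.8°C.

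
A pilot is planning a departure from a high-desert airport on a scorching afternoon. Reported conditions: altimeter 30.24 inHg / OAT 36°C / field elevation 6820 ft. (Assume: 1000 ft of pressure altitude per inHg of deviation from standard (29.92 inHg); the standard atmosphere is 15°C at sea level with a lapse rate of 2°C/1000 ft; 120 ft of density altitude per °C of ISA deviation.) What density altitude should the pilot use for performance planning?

10580 ft

Pressure altitude = 6820 + (29.92 − 30.24) × 1000 = 6820 + (-320) = 6500 ft.
ISA temperature at 6500 ft = 15 − 2 × (6500/1000) = 2°C.
ISA deviation = 36 − 2 = +34°C.
Density altitude = 6500 + 120 × (34) = 10580 ft.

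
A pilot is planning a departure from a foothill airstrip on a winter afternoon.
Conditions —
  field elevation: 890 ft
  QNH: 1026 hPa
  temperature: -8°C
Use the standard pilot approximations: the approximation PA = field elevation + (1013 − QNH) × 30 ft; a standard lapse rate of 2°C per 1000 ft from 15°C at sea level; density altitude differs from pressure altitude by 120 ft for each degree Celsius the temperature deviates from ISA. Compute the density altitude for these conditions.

Pressure altitude = 890 + (1013 − 1026) × 30 = 890 + (-390) = 500 ft.
ISA temperature at 500 ft = 15 − 2 × (500/1000) = 14°C.
ISA deviation = -8 − 14 = -22°C.
Density altitude = 500 + 120 × (-22) = -2140 ft.

-2140 ft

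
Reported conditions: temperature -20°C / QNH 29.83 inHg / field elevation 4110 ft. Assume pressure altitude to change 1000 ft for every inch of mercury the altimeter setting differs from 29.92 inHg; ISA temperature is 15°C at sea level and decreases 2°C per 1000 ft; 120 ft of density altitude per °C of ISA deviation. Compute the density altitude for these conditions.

1008 ft

Pressure altitude = 4110 + (29.92 − 29.83) × 1000 = 4110 + (+90) = 4200 ft.
ISA temperature at 4200 ft = 15 − 2 × (4200/1000) = 6.6°C.
ISA deviation = -20 − 6.6 = -26.6°C.
Density altitude = 4200 + 120 × (-26.6) = 1008 ft.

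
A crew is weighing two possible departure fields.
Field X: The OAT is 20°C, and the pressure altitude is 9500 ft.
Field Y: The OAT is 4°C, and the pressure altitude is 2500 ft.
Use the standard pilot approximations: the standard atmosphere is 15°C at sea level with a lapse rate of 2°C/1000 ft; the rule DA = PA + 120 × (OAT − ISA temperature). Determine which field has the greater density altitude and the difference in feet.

Field X: ISA temp = -4°C, deviation +24°C, DA = 9500 + 120 × 24 = 12380 ft.
Field Y: ISA temp = 10°C, deviation -6°C, DA = 2500 + 120 × (-6) = 1780 ft.
Field X is higher by 12380 − 1780 = 10600 ft.

Field X by 10600 ft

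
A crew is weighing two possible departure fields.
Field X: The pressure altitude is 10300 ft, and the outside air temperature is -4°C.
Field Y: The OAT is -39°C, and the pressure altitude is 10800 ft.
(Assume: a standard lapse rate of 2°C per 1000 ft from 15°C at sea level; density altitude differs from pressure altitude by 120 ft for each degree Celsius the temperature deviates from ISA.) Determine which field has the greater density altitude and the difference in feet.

Field X: ISA temp = -5.6°C, deviation +1.6°C, DA = 10300 + 120 × 1.6 = 10492 ft.
Field Y: ISA temp = -6.6°C, deviation -32.4°C, DA = 10800 + 120 × (-32.4) = 6912 ft.
Field X is higher by 10492 − 6912 = 3580 ft.

Field X by 3580 ft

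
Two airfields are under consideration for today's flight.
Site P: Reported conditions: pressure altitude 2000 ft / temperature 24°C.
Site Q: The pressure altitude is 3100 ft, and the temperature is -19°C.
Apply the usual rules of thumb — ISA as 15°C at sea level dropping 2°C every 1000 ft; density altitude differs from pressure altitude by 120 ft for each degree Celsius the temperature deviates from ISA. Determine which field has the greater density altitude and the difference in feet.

Site P: ISA temp = 11°C, deviation +13°C, DA = 2000 + 120 × 13 = 3560 ft.
Site Q: ISA temp = 8.8°C, deviation -27.8°C, DA = 3100 + 120 × (-27.8) = -236 ft.
Site P is higher by 3560 − (-236) = 3796 ft.

Site P by 3796 ft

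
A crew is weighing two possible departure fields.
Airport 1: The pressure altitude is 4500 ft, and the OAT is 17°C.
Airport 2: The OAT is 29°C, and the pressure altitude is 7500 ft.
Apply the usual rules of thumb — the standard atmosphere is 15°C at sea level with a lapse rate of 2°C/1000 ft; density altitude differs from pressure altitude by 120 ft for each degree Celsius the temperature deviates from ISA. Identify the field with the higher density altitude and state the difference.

Airport 2 by 5160 ft

Airport 1: ISA temp = 6°C, deviation +11°C, DA = 4500 + 120 × 11 = 5820 ft.
Airport 2: ISA temp = 0°C, deviation +29°C, DA = 7500 + 120 × 29 = 10980 ft.
Airport 2 is higher by 10980 − 5820 = 5160 ft.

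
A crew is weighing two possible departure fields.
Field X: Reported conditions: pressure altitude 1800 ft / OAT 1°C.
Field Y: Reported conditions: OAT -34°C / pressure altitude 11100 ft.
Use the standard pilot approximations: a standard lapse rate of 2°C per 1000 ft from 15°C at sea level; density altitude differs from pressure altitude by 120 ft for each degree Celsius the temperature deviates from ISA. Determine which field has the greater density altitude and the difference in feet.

Field X: ISA temp = 11.4°C, deviation -10.4°C, DA = 1800 + 120 × (-10.4) = 552 ft.
Field Y: ISA temp = -7.2°C, deviation -26.8°C, DA = 11100 + 120 × (-26.8) = 7884 ft.
Field Y is higher by 7884 − 552 = 7332 ft.

Field Y by 7332 ft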